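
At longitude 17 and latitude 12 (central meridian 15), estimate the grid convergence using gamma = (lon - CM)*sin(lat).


gamma = (17 - 15) * sin(12) = 2 * 0.207912 = 0.416 degrees

0.416 degrees


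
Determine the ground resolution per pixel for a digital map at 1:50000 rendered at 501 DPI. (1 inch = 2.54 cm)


pixel_cm = 2.54 / 501 ≈ 0.00507 cm
ground = pixel_cm * 50000 / 100 = 2.54 * 50000 / (501 * 100) = 127000 / 50100 ≈ 2.53 m

2.53 m


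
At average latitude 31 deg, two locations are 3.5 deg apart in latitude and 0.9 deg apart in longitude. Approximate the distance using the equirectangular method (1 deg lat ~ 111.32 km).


dlat_km = 3.5 * 111.32 = 389.62
dlon_km = 0.9 * 111.32 * cos(31) ≈ 85.878
dist = sqrt(389.62^2 + 85.878^2) ≈ 399.0 km

399.0 km


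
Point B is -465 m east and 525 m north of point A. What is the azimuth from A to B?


az = atan2(-465, 525) = -41.5 deg
adjusted to 0-360: 318.5 degrees

318.5 degrees


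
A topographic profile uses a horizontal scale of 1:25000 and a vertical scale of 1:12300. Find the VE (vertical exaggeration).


VE = horizontal_scale / vertical_scale = 25000 / 12300 ≈ 2.0

2.0x


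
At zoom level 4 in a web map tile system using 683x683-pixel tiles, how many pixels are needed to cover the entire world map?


tiles per axis = 2^4 = 16
total tiles = 16^2 = 256
pixels per axis = 16 * 683 = 10928
total pixels = 10928^2 = 119421184

119421184 pixels


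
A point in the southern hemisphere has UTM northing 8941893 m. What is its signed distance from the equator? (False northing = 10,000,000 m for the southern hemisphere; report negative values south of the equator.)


For southern: actual = 8941893 - 10000000 = -1058107 m

-1058107 m


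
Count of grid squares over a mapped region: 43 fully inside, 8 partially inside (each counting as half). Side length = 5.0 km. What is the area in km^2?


effective squares = 43 + 8 * 0.5 = 47.0
area = 47.0 * 25.0 = 1175.0 km^2

1175.0 km^2


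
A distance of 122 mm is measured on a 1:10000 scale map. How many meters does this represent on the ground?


ground = 122 mm * 10000 / 1000 = 1220.0 m

1220.0 m


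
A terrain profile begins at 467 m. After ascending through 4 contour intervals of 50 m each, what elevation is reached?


elevation = 467 + 4 * 50 = 667 m

667 m


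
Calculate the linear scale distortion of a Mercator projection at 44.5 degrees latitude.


SF = 1 / cos(44.5) = 1 / 0.71325 = 1.402

1.402


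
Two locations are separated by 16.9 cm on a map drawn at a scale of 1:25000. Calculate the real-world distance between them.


ground = 16.9 cm * 25000 / 100 = 4225.0 m = 4.225 km

4.225 km


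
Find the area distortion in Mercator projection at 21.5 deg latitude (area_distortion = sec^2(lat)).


area_distortion = 1/cos^2(21.5) = 1.155

1.155


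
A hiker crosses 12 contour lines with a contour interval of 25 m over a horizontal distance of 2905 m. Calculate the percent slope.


elevation change = 12 * 25 = 300 m
slope = 300 / 2905 * 100 = 10.3%

10.3%


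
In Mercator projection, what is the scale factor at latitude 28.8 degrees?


SF = 1 / cos(28.8) = 1 / 0.876307 = 1.141

1.141


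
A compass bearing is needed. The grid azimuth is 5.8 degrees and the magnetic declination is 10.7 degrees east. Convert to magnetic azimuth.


magnetic azimuth = grid azimuth - declination (east +ve)
mag_az = 5.8 - 10.7 = 355.1 degrees

355.1 degrees


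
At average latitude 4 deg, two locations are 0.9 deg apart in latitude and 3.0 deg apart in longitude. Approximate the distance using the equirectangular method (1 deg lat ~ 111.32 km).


dlat_km = 0.9 * 111.32 = 100.188
dlon_km = 3.0 * 111.32 * cos(4) ≈ 333.146
dist = sqrt(100.188^2 + 333.146^2) ≈ 347.9 km

347.9 km


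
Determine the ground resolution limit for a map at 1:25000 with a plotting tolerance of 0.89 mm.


ground = 0.89 mm * 25000 / 1000 = 22.25 m

22.25 m


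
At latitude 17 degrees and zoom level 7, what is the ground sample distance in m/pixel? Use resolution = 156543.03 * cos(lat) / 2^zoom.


res = 156543.03 * cos(17) / 2^7 = 156543.03 * 0.95630476 / 128 = 1169.55 m/pixel

1169.55 m/pixel


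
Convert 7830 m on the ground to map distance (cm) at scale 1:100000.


map_cm = 7830 * 100 / 100000 = 7.83 cm

7.83 cm


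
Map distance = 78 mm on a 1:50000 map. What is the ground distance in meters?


ground = 78 mm * 50000 / 1000 = 3900.0 m

3900.0 m


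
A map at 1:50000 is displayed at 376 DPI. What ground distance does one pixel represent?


pixel_cm = 2.54 / 376 ≈ 0.006755 cm
ground = pixel_cm * 50000 / 100 = 2.54 * 50000 / (376 * 100) = 127000 / 37600 ≈ 3.38 m

3.38 m


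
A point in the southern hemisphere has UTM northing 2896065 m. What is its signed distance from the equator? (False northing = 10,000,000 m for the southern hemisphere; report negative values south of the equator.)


For southern: actual = 2896065 - 10000000 = -7103935 m

-7103935 m


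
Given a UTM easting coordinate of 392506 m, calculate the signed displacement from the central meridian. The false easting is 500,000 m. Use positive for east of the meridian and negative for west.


displacement = 392506 - 500000 = -107494 m

-107494 m


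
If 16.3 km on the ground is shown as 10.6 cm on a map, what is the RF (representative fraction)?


ground = 16.3 km = 1630000 cm; RF denominator = ground / map = 1630000 / 10.6 ≈ 153774; RF = 1:153774

1:153774


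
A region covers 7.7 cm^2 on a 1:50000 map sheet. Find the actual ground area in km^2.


ground_area = 7.7 * (50000/100)^2 = 1925000.0 m^2 = 1.925 km^2

1.925 km^2


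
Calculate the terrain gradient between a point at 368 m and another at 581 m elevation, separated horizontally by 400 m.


gradient = (581 - 368) / 400 = 213 / 400 = 0.5325

0.5325


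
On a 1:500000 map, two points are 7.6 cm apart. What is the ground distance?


ground = 7.6 cm * 500000 / 100 = 38000.0 m = 38.0 km

38.0 km


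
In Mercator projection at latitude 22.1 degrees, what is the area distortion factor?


area_distortion = 1/cos^2(22.1) = 1.165

1.165


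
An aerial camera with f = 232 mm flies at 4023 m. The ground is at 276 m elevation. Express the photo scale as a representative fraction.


scale = f / (H - h) = 232 mm / 3747 m = 232 / 3747000 = 1:16151

1:16151


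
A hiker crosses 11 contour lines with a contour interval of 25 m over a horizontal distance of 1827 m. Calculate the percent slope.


elevation change = 11 * 25 = 275 m
slope = 275 / 1827 * 100 = 15.1%

15.1%


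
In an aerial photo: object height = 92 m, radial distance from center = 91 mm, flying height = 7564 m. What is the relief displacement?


d = h * r / H = 92 * 91 / 7564 = 1.11 mm

1.11 mm


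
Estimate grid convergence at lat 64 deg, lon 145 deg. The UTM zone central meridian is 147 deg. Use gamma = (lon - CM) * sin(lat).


gamma = (145 - 147) * sin(64) = -2 * 0.898794 = -1.798 degrees

-1.798 degrees


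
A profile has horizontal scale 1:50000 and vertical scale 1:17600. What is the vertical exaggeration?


VE = horizontal_scale / vertical_scale = 50000 / 17600 ≈ 2.8

2.8x


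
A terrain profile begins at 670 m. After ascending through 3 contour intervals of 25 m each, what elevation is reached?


elevation = 670 + 3 * 25 = 745 m

745 m


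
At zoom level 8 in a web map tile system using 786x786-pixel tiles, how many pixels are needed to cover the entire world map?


tiles per axis = 2^8 = 256
total tiles = 256^2 = 65536
pixels per axis = 256 * 786 = 201216
total pixels = 201216^2 = 40487878656

40487878656 pixels


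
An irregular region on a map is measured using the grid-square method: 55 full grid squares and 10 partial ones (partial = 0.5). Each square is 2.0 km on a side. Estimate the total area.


effective squares = 55 + 10 * 0.5 = 60.0
area = 60.0 * 4.0 = 240.0 km^2

240.0 km^2


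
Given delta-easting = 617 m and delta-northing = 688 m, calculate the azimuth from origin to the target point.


az = atan2(617, 688) = 41.9 deg
adjusted to 0-360: 41.9 degrees

41.9 degrees


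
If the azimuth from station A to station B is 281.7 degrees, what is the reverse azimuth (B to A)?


back azimuth = (281.7 + 180) mod 360 = 101.7 degrees

101.7 degrees


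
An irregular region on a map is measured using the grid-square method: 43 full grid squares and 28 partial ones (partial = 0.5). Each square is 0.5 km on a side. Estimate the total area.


effective squares = 43 + 28 * 0.5 = 57.0
area = 57.0 * 0.25 = 14.25 km^2

14.25 km^2


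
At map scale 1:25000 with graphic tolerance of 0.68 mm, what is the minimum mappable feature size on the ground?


ground = 0.68 mm * 25000 / 1000 = 17.0 m

17.0 m


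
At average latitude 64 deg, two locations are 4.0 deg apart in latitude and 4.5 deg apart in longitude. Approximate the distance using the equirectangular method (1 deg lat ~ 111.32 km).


dlat_km = 4.0 * 111.32 = 445.28
dlon_km = 4.5 * 111.32 * cos(64) ≈ 219.598
dist = sqrt(445.28^2 + 219.598^2) ≈ 496.5 km

496.5 km


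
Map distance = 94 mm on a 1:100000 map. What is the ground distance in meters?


ground = 94 mm * 100000 / 1000 = 9400.0 m

9400.0 m


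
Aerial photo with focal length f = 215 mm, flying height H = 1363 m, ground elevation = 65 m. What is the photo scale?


scale = f / (H - h) = 215 mm / 1298 m = 215 / 1298000 = 1:6037

1:6037


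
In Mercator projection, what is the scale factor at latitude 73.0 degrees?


SF = 1 / cos(73.0) = 1 / 0.292372 = 3.42

3.42


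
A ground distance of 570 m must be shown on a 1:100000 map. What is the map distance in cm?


map_cm = 570 * 100 / 100000 = 0.57 cm

0.57 cm


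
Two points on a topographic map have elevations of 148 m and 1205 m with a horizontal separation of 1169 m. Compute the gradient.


gradient = (1205 - 148) / 1169 = 1057 / 1169 = 0.9042

0.9042


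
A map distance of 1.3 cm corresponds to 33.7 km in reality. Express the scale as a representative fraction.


ground = 33.7 km = 3370000 cm; RF denominator = ground / map = 3370000 / 1.3 ≈ 2592308; RF = 1:2592308

1:2592308


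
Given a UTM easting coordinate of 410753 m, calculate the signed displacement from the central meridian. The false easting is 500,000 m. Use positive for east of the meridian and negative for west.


displacement = 410753 - 500000 = -89247 m

-89247 m


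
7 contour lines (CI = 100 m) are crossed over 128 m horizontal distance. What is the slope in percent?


elevation change = 7 * 100 = 700 m
slope = 700 / 128 * 100 = 546.9%

546.9%


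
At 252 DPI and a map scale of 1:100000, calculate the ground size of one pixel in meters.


pixel_cm = 2.54 / 252 ≈ 0.010079 cm
ground = pixel_cm * 100000 / 100 = 2.54 * 100000 / (252 * 100) = 254000 / 25200 ≈ 10.08 m

10.08 m


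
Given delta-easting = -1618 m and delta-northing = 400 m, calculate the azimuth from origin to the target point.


az = atan2(-1618, 400) = -76.1 deg
adjusted to 0-360: 283.9 degrees

283.9 degrees


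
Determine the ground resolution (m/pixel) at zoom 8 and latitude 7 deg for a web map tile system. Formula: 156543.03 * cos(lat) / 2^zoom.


res = 156543.03 * cos(7) / 2^8 = 156543.03 * 0.99254615 / 256 = 606.94 m/pixel

606.94 m/pixel


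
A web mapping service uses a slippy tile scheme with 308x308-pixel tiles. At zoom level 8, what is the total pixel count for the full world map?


tiles per axis = 2^8 = 256
total tiles = 256^2 = 65536
pixels per axis = 256 * 308 = 78848
total pixels = 78848^2 = 6217007104

6217007104 pixels


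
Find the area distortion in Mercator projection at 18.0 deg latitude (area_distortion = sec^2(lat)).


area_distortion = 1/cos^2(18.0) = 1.106

1.106


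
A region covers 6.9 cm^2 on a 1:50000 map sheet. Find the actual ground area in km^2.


ground_area = 6.9 * (50000/100)^2 = 1725000.0 m^2 = 1.725 km^2

1.725 km^2


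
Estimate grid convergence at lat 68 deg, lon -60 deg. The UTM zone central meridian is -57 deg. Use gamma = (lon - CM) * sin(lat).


gamma = (-60 - -57) * sin(68) = -3 * 0.927184 = -2.782 degrees

-2.782 degrees


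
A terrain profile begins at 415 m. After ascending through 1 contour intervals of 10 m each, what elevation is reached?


elevation = 415 + 1 * 10 = 425 m

425 m


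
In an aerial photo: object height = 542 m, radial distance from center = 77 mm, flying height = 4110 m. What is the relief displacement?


d = h * r / H = 542 * 77 / 4110 = 10.15 mm

10.15 mm


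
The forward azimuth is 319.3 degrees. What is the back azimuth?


back azimuth = (319.3 + 180) mod 360 = 139.3 degrees

139.3 degrees


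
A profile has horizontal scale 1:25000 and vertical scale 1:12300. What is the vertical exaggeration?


VE = horizontal_scale / vertical_scale = 25000 / 12300 ≈ 2.0

2.0x


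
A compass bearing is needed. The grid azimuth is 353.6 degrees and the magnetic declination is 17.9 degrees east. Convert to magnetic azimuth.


magnetic azimuth = grid azimuth - declination (east +ve)
mag_az = 353.6 - 17.9 = 335.7 degrees

335.7 degrees


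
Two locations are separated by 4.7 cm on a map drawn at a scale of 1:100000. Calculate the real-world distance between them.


ground = 4.7 cm * 100000 / 100 = 4700.0 m = 4.7 km

4.7 km


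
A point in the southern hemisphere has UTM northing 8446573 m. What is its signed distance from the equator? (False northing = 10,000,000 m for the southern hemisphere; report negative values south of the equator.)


For southern: actual = 8446573 - 10000000 = -1553427 m

-1553427 m


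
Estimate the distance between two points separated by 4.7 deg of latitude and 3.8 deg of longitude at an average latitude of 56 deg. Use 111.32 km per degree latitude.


dlat_km = 4.7 * 111.32 = 523.204
dlon_km = 3.8 * 111.32 * cos(56) ≈ 236.548
dist = sqrt(523.204^2 + 236.548^2) ≈ 574.2 km

574.2 km


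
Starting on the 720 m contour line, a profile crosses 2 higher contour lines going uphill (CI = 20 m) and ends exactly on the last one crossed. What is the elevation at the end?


elevation = 720 + 2 * 20 = 760 m

760 m


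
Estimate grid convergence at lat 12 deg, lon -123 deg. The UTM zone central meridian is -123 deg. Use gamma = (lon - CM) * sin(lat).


gamma = (-123 - -123) * sin(12) = 0 * 0.207912 = 0.0 degrees

0.0 degrees


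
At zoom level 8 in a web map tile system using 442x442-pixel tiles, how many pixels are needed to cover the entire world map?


tiles per axis = 2^8 = 256
total tiles = 256^2 = 65536
pixels per axis = 256 * 442 = 113152
total pixels = 113152^2 = 12803375104

12803375104 pixels


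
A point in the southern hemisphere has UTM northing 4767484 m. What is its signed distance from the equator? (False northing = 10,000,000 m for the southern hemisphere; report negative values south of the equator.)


For southern: actual = 4767484 - 10000000 = -5232516 m

-5232516 m


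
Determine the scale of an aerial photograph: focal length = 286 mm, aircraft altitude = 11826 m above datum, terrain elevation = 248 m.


scale = f / (H - h) = 286 mm / 11578 m = 286 / 11578000 = 1:40483

1:40483


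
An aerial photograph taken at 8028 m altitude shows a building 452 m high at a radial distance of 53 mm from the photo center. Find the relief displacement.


d = h * r / H = 452 * 53 / 8028 = 2.98 mm

2.98 mm


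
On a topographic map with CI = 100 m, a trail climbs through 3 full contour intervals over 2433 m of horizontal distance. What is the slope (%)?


elevation change = 3 * 100 = 300 m
slope = 300 / 2433 * 100 = 12.3%

12.3%


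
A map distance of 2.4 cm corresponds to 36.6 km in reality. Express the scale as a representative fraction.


ground = 36.6 km = 3660000 cm; RF denominator = ground / map = 3660000 / 2.4 = 1525000; RF = 1:1525000

1:1525000


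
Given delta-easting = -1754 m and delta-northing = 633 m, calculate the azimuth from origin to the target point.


az = atan2(-1754, 633) = -70.2 deg
adjusted to 0-360: 289.8 degrees

289.8 degrees


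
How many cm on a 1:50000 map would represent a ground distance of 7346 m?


map_cm = 7346 * 100 / 50000 = 14.692 cm ≈ 14.69 cm

14.69 cm


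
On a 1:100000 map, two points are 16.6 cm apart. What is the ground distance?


ground = 16.6 cm * 100000 / 100 = 16600.0 m = 16.6 km

16.6 km


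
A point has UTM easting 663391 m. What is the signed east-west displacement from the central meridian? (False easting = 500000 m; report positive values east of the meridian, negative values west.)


displacement = 663391 - 500000 = 163391 m

163391 m


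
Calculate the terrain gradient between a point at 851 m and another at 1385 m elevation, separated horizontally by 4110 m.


gradient = (1385 - 851) / 4110 = 534 / 4110 = 0.1299

0.1299


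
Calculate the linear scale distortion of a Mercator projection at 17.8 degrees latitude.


SF = 1 / cos(17.8) = 1 / 0.952129 = 1.05

1.05


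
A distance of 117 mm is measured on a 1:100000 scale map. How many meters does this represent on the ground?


ground = 117 mm * 100000 / 1000 = 11700.0 m

11700.0 m


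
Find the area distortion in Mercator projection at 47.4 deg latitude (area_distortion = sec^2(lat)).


area_distortion = 1/cos^2(47.4) = 2.183

2.183


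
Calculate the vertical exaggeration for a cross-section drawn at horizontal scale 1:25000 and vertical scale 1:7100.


VE = horizontal_scale / vertical_scale = 25000 / 7100 ≈ 3.5

3.5x


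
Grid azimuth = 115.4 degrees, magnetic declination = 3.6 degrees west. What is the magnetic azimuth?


magnetic azimuth = grid azimuth - declination (east +ve)
mag_az = 115.4 - -3.6 = 119.0 degrees

119.0 degrees


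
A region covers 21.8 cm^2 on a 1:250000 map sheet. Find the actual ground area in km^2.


ground_area = 21.8 * (250000/100)^2 = 136250000.0 m^2 = 136.25 km^2

136.25 km^2


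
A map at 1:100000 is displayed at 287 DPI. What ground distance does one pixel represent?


pixel_cm = 2.54 / 287 ≈ 0.00885 cm
ground = pixel_cm * 100000 / 100 = 2.54 * 100000 / (287 * 100) = 254000 / 28700 ≈ 8.85 m

8.85 m


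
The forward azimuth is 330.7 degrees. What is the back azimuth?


back azimuth = (330.7 + 180) mod 360 = 150.7 degrees

150.7 degrees


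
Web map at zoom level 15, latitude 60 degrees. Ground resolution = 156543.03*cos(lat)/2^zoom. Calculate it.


res = 156543.03 * cos(60) / 2^15 = 156543.03 * 0.5 / 32768 = 2.39 m/pixel

2.39 m/pixel


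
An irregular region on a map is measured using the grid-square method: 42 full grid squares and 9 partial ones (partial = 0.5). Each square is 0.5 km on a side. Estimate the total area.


effective squares = 42 + 9 * 0.5 = 46.5
area = 46.5 * 0.25 = 11.625 km^2

11.625 km^2


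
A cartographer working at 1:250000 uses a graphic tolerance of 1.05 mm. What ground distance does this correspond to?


ground = 1.05 mm * 250000 / 1000 = 262.5 m

262.5 m


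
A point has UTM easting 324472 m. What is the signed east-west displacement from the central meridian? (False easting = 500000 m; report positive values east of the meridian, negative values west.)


displacement = 324472 - 500000 = -175528 m

-175528 m


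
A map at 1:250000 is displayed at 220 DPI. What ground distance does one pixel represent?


pixel_cm = 2.54 / 220 ≈ 0.011545 cm
ground = pixel_cm * 250000 / 100 = 2.54 * 250000 / (220 * 100) = 635000 / 22000 ≈ 28.86 m

28.86 m


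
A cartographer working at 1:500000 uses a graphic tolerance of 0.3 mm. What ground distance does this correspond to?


ground = 0.3 mm * 500000 / 1000 = 150.0 m

150.0 m


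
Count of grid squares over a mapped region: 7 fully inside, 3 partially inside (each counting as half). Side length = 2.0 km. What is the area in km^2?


effective squares = 7 + 3 * 0.5 = 8.5
area = 8.5 * 4.0 = 34.0 km^2

34.0 km^2


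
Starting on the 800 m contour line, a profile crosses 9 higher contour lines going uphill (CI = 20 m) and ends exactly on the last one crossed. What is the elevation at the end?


elevation = 800 + 9 * 20 = 980 m

980 m


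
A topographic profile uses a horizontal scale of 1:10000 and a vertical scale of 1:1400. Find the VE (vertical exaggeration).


VE = horizontal_scale / vertical_scale = 10000 / 1400 ≈ 7.1

7.1x


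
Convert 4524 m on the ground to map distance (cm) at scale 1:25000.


map_cm = 4524 * 100 / 25000 = 18.096 cm ≈ 18.1 cm

18.1 cm


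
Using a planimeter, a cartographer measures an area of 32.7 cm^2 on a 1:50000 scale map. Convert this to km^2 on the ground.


ground_area = 32.7 * (50000/100)^2 = 8175000.0 m^2 = 8.175 km^2

8.175 km^2


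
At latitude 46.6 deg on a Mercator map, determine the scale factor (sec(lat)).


SF = 1 / cos(46.6) = 1 / 0.687088 = 1.455

1.455


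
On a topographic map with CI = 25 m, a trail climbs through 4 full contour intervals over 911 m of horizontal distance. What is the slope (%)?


elevation change = 4 * 25 = 100 m
slope = 100 / 911 * 100 = 11.0%

11.0%


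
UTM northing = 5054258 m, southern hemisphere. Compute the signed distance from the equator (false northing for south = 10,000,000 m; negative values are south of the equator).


For southern: actual = 5054258 - 10000000 = -4945742 m

-4945742 m


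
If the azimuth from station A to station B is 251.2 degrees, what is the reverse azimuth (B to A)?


back azimuth = (251.2 + 180) mod 360 = 71.2 degrees

71.2 degrees


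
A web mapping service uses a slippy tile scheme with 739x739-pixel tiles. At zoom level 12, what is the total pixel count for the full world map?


tiles per axis = 2^12 = 4096
total tiles = 4096^2 = 16777216
pixels per axis = 4096 * 739 = 3026944
total pixels = 3026944^2 = 9162389979136

9162389979136 pixels


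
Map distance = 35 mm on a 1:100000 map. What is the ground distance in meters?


ground = 35 mm * 100000 / 1000 = 3500.0 m

3500.0 m


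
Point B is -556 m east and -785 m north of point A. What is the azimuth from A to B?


az = atan2(-556, -785) = -144.7 deg
adjusted to 0-360: 215.3 degrees

215.3 degrees


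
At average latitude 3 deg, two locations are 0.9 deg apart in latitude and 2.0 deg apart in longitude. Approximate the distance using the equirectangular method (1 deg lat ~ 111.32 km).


dlat_km = 0.9 * 111.32 = 100.188
dlon_km = 2.0 * 111.32 * cos(3) ≈ 222.335
dist = sqrt(100.188^2 + 222.335^2) ≈ 243.9 km

243.9 km


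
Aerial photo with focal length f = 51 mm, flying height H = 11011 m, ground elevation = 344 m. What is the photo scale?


scale = f / (H - h) = 51 mm / 10667 m = 51 / 10667000 = 1:209157

1:209157


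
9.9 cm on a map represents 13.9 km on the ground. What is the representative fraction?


ground = 13.9 km = 1390000 cm; RF denominator = ground / map = 1390000 / 9.9 ≈ 140404; RF = 1:140404

1:140404


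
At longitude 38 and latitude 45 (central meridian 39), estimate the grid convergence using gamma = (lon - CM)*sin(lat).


gamma = (38 - 39) * sin(45) = -1 * 0.707107 = -0.707 degrees

-0.707 degrees


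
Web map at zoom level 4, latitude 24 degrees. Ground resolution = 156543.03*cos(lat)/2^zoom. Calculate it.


res = 156543.03 * cos(24) / 2^4 = 156543.03 * 0.91354546 / 16 = 8938.07 m/pixel

8938.07 m/pixel


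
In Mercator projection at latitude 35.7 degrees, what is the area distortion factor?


area_distortion = 1/cos^2(35.7) = 1.516

1.516


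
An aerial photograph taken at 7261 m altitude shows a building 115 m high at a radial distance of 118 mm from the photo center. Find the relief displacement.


d = h * r / H = 115 * 118 / 7261 = 1.87 mm

1.87 mm


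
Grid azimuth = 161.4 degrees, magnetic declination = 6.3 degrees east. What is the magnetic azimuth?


magnetic azimuth = grid azimuth - declination (east +ve)
mag_az = 161.4 - 6.3 = 155.1 degrees

155.1 degrees


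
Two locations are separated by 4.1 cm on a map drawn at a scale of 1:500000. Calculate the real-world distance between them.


ground = 4.1 cm * 500000 / 100 = 20500.0 m = 20.5 km

20.5 km


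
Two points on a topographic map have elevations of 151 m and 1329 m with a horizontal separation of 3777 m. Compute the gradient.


gradient = (1329 - 151) / 3777 = 1178 / 3777 = 0.3119

0.3119


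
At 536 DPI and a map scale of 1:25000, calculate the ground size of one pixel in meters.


pixel_cm = 2.54 / 536 ≈ 0.004739 cm
ground = pixel_cm * 25000 / 100 = 2.54 * 25000 / (536 * 100) = 63500 / 53600 ≈ 1.18 m

1.18 m


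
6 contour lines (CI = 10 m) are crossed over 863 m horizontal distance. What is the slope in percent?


elevation change = 6 * 10 = 60 m
slope = 60 / 863 * 100 = 7.0%

7.0%


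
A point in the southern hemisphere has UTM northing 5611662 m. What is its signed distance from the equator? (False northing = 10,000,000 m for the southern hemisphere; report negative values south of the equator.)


For southern: actual = 5611662 - 10000000 = -4388338 m

-4388338 m


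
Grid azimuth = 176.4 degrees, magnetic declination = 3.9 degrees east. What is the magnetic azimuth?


magnetic azimuth = grid azimuth - declination (east +ve)
mag_az = 176.4 - 3.9 = 172.5 degrees

172.5 degrees


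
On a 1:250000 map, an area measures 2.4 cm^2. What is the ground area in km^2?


ground_area = 2.4 * (250000/100)^2 = 15000000.0 m^2 = 15.0 km^2

15.0 km^2


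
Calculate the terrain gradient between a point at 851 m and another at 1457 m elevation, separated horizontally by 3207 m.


gradient = (1457 - 851) / 3207 = 606 / 3207 = 0.189

0.189


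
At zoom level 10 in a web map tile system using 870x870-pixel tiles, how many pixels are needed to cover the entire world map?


tiles per axis = 2^10 = 1024
total tiles = 1024^2 = 1048576
pixels per axis = 1024 * 870 = 890880
total pixels = 890880^2 = 793667174400

793667174400 pixels


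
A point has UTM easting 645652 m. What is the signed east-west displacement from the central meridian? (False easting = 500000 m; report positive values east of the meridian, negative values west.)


displacement = 645652 - 500000 = 145652 m

145652 m


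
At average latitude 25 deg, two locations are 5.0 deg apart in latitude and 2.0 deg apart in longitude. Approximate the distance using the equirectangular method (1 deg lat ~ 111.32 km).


dlat_km = 5.0 * 111.32 = 556.6
dlon_km = 2.0 * 111.32 * cos(25) ≈ 201.78
dist = sqrt(556.6^2 + 201.78^2) ≈ 592.0 km

592.0 km


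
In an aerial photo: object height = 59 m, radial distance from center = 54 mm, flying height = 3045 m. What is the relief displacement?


d = h * r / H = 59 * 54 / 3045 = 1.05 mm

1.05 mm


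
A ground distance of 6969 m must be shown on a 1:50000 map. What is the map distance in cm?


map_cm = 6969 * 100 / 50000 = 13.938 cm ≈ 13.94 cm

13.94 cm


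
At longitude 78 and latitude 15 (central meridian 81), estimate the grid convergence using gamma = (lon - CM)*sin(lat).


gamma = (78 - 81) * sin(15) = -3 * 0.258819 = -0.776 degrees

-0.776 degrees


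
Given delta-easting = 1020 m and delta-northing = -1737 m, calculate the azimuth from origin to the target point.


az = atan2(1020, -1737) = 149.6 deg
adjusted to 0-360: 149.6 degrees

149.6 degrees


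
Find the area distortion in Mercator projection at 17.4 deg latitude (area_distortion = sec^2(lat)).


area_distortion = 1/cos^2(17.4) = 1.098

1.098


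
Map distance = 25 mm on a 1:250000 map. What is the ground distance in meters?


ground = 25 mm * 250000 / 1000 = 6250.0 m

6250.0 m


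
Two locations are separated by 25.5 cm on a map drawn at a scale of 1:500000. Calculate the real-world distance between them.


ground = 25.5 cm * 500000 / 100 = 127500.0 m = 127.5 km

127.5 km


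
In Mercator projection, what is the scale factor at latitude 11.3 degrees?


SF = 1 / cos(11.3) = 1 / 0.980615 = 1.02

1.02


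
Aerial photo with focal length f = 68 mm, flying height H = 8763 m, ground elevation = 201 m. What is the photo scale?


scale = f / (H - h) = 68 mm / 8562 m = 68 / 8562000 = 1:125912

1:125912


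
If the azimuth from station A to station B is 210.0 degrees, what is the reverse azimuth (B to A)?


back azimuth = (210.0 + 180) mod 360 = 30.0 degrees

30.0 degrees


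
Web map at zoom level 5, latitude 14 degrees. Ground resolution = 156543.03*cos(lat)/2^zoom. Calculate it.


res = 156543.03 * cos(14) / 2^5 = 156543.03 * 0.97029573 / 32 = 4746.66 m/pixel

4746.66 m/pixel


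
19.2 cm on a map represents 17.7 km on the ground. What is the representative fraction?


ground = 17.7 km = 1770000 cm; RF denominator = ground / map = 1770000 / 19.2 ≈ 92188; RF = 1:92188

1:92188


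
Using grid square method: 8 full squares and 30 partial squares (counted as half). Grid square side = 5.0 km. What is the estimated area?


effective squares = 8 + 30 * 0.5 = 23.0
area = 23.0 * 25.0 = 575.0 km^2

575.0 km^2


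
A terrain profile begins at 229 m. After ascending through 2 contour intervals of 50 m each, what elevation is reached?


elevation = 229 + 2 * 50 = 329 m

329 m


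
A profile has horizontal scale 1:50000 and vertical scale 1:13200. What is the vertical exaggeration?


VE = horizontal_scale / vertical_scale = 50000 / 13200 ≈ 3.8

3.8x


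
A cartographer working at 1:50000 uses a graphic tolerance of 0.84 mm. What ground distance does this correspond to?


ground = 0.84 mm * 50000 / 1000 = 42.0 m

42.0 m


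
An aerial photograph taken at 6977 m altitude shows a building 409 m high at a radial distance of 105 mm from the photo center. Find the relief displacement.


d = h * r / H = 409 * 105 / 6977 = 6.16 mm

6.16 mm


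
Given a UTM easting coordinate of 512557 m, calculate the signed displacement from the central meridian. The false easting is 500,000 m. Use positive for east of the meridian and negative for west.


displacement = 512557 - 500000 = 12557 m

12557 m


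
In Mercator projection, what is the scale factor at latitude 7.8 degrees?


SF = 1 / cos(7.8) = 1 / 0.990748 = 1.009

1.009


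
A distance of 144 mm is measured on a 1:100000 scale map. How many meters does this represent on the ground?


ground = 144 mm * 100000 / 1000 = 14400.0 m

14400.0 m


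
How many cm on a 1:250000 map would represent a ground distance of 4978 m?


map_cm = 4978 * 100 / 250000 = 1.9912 cm ≈ 1.99 cm

1.99 cm


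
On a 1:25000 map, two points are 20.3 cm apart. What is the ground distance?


ground = 20.3 cm * 25000 / 100 = 5075.0 m = 5.075 km

5.075 km


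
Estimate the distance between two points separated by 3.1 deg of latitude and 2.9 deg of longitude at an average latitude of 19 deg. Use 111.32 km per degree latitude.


dlat_km = 3.1 * 111.32 = 345.092
dlon_km = 2.9 * 111.32 * cos(19) ≈ 305.24
dist = sqrt(345.092^2 + 305.24^2) ≈ 460.7 km

460.7 km


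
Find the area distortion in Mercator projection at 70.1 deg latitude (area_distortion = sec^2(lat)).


area_distortion = 1/cos^2(70.1) = 8.631

8.631


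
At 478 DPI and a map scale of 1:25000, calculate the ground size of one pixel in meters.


pixel_cm = 2.54 / 478 ≈ 0.005314 cm
ground = pixel_cm * 25000 / 100 = 2.54 * 25000 / (478 * 100) = 63500 / 47800 ≈ 1.33 m

1.33 m


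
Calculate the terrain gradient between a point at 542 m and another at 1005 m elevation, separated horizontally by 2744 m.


gradient = (1005 - 542) / 2744 = 463 / 2744 = 0.1687

0.1687


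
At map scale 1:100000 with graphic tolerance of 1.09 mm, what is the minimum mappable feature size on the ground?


ground = 1.09 mm * 100000 / 1000 = 109.0 m

109.0 m


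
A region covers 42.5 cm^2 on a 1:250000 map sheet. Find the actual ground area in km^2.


ground_area = 42.5 * (250000/100)^2 = 265625000.0 m^2 = 265.625 km^2

265.625 km^2


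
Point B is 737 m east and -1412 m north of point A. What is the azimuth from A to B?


az = atan2(737, -1412) = 152.4 deg
adjusted to 0-360: 152.4 degrees

152.4 degrees


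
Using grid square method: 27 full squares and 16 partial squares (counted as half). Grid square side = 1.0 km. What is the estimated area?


effective squares = 27 + 16 * 0.5 = 35.0
area = 35.0 * 1.0 = 35.0 km^2

35.0 km^2


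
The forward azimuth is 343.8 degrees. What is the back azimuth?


back azimuth = (343.8 + 180) mod 360 = 163.8 degrees

163.8 degrees


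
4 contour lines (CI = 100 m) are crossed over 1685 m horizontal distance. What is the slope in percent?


elevation change = 4 * 100 = 400 m
slope = 400 / 1685 * 100 = 23.7%

23.7%


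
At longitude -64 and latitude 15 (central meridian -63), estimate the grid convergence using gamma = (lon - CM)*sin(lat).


gamma = (-64 - -63) * sin(15) = -1 * 0.258819 = -0.259 degrees

-0.259 degrees


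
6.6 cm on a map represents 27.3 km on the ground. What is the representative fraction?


ground = 27.3 km = 2730000 cm; RF denominator = ground / map = 2730000 / 6.6 ≈ 413636; RF = 1:413636

1:413636


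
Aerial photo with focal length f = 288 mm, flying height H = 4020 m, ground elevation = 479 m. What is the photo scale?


scale = f / (H - h) = 288 mm / 3541 m = 288 / 3541000 = 1:12295

1:12295


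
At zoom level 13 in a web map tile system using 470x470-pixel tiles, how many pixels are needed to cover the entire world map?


tiles per axis = 2^13 = 8192
total tiles = 8192^2 = 67108864
pixels per axis = 8192 * 470 = 3850240
total pixels = 3850240^2 = 14824348057600

14824348057600 pixels


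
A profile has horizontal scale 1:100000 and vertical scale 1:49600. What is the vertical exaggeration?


VE = horizontal_scale / vertical_scale = 100000 / 49600 ≈ 2.0

2.0x


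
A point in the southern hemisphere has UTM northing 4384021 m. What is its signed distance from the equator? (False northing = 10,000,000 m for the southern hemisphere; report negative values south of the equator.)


For southern: actual = 4384021 - 10000000 = -5615979 m

-5615979 m


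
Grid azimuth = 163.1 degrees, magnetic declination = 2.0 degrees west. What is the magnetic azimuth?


magnetic azimuth = grid azimuth - declination (east +ve)
mag_az = 163.1 - -2.0 = 165.1 degrees

165.1 degrees


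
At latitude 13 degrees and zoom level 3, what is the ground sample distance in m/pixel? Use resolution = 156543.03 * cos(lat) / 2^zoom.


res = 156543.03 * cos(13) / 2^3 = 156543.03 * 0.97437006 / 8 = 19066.36 m/pixel

19066.36 m/pixel


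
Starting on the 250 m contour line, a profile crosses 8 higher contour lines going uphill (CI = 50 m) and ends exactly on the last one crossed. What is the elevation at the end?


elevation = 250 + 8 * 50 = 650 m

650 m


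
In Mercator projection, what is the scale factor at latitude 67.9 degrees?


SF = 1 / cos(67.9) = 1 / 0.376224 = 2.658

2.658


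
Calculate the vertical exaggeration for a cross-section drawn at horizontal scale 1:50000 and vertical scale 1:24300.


VE = horizontal_scale / vertical_scale = 50000 / 24300 ≈ 2.1

2.1x


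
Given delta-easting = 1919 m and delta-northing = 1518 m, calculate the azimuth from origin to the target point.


az = atan2(1919, 1518) = 51.7 deg
adjusted to 0-360: 51.7 degrees

51.7 degrees


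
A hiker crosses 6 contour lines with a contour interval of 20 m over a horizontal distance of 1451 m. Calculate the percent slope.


elevation change = 6 * 20 = 120 m
slope = 120 / 1451 * 100 = 8.3%

8.3%


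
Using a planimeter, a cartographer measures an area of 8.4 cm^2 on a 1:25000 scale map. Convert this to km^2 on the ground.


ground_area = 8.4 * (25000/100)^2 = 525000.0 m^2 = 0.525 km^2

0.525 km^2


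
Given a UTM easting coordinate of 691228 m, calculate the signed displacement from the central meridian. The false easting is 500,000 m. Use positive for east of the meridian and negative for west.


displacement = 691228 - 500000 = 191228 m

191228 m


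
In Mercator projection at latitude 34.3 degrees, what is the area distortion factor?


area_distortion = 1/cos^2(34.3) = 1.465

1.465


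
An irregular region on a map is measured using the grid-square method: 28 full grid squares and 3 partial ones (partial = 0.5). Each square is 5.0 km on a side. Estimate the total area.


effective squares = 28 + 3 * 0.5 = 29.5
area = 29.5 * 25.0 = 737.5 km^2

737.5 km^2


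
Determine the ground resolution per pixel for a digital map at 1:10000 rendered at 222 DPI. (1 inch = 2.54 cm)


pixel_cm = 2.54 / 222 ≈ 0.011441 cm
ground = pixel_cm * 10000 / 100 = 2.54 * 10000 / (222 * 100) = 25400 / 22200 ≈ 1.14 m

1.14 m


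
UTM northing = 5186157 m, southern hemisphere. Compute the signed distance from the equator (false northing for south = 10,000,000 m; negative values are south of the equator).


For southern: actual = 5186157 - 10000000 = -4813843 m

-4813843 m


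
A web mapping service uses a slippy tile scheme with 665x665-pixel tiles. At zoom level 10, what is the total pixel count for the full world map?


tiles per axis = 2^10 = 1024
total tiles = 1024^2 = 1048576
pixels per axis = 1024 * 665 = 680960
total pixels = 680960^2 = 463706521600

463706521600 pixels


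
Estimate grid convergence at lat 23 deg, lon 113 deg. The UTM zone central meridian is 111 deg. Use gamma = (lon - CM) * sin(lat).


gamma = (113 - 111) * sin(23) = 2 * 0.390731 = 0.781 degrees

0.781 degrees


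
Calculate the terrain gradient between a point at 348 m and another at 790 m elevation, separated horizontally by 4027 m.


gradient = (790 - 348) / 4027 = 442 / 4027 = 0.1098

0.1098


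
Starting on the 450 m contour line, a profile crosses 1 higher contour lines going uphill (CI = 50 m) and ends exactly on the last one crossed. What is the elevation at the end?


elevation = 450 + 1 * 50 = 500 m

500 m


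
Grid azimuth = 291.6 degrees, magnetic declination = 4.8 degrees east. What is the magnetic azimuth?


magnetic azimuth = grid azimuth - declination (east +ve)
mag_az = 291.6 - 4.8 = 286.8 degrees

286.8 degrees


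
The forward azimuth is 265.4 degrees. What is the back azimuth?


back azimuth = (265.4 + 180) mod 360 = 85.4 degrees

85.4 degrees


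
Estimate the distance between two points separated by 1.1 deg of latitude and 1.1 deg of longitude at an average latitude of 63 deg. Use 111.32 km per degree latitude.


dlat_km = 1.1 * 111.32 = 122.452
dlon_km = 1.1 * 111.32 * cos(63) ≈ 55.592
dist = sqrt(122.452^2 + 55.592^2) ≈ 134.5 km

134.5 km


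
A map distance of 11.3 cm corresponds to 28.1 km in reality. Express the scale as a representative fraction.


ground = 28.1 km = 2810000 cm; RF denominator = ground / map = 2810000 / 11.3 ≈ 248673; RF = 1:248673

1:248673


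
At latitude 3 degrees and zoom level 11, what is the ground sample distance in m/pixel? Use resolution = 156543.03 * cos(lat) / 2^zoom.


res = 156543.03 * cos(3) / 2^11 = 156543.03 * 0.99862953 / 2048 = 76.33 m/pixel

76.33 m/pixel


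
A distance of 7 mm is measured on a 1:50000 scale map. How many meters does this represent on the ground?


ground = 7 mm * 50000 / 1000 = 350.0 m

350.0 m


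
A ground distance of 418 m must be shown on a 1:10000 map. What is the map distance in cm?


map_cm = 418 * 100 / 10000 = 4.18 cm

4.18 cm


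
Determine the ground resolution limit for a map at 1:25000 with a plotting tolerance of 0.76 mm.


ground = 0.76 mm * 25000 / 1000 = 19.0 m

19.0 m
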